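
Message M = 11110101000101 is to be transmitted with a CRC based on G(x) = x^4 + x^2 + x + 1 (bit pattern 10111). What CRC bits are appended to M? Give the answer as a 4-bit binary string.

0101

Append 4 zeros: 111101010001010000. Divide by 10111 (XOR where the leading bit is 1):
  pos 0: 11110 XOR 10111 = 01001
  pos 1: 10011 XOR 10111 = 00100
  pos 3: 10001 XOR 10111 = 00110
  pos 5: 11000 XOR 10111 = 01111
  pos 6: 11110 XOR 10111 = 01001
  pos 7: 10011 XOR 10111 = 00100
  pos 9: 10001 XOR 10111 = 00110
  pos 11: 11000 XOR 10111 = 01111
  pos 12: 11110 XOR 10111 = 01001
  pos 13: 10010 XOR 10111 = 00101
Remainder (last 4 bits) = 0101. This is the CRC / FCS.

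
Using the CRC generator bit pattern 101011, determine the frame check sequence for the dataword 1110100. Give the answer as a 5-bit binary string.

00101

Append 5 zeros: 111010000000. Divide by 101011 (XOR where the leading bit is 1):
  pos 0: 111010 XOR 101011 = 010001
  pos 1: 100010 XOR 101011 = 001001
  pos 3: 100100 XOR 101011 = 001111
  pos 5: 111100 XOR 101011 = 010111
  pos 6: 101110 XOR 101011 = 000101
Remainder (last 5 bits) = 00101. This is the CRC / FCS.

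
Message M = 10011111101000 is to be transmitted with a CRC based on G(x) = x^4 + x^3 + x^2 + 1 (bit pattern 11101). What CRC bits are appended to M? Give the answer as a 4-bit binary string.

0000

Append 4 zeros: 100111111010000000. Divide by 11101 (XOR where the leading bit is 1):
  pos 0: 10011 XOR 11101 = 01110
  pos 1: 11101 XOR 11101 = 00000
  pos 6: 11101 XOR 11101 = 00000
Remainder (last 4 bits) = 0000. This is the CRC / FCS.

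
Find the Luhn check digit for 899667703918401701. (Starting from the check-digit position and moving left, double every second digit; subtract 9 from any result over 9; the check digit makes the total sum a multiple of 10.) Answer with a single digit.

Partial digits right→left: 1 0 7 1 0 4 8 1 9 3 0 7 7 6 6 9 9 8
Double every second digit counting from the check-digit position (so the 1st, 3rd, 5th, ... of the partial from the right).
  doubled (with −9 where >9): 2 5 0 7 9 0 5 3 9 → sum 40
  kept as-is: 0 1 4 1 3 7 6 9 8 → sum 39
Total = 40 + 39 = 79.
Check digit = (10 − (79 mod 10)) mod 10 = 1.

1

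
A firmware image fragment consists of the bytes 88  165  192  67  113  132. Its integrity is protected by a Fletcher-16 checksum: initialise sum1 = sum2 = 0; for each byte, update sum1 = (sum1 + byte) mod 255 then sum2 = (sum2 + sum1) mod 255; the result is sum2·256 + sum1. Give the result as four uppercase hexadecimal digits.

82F7

Running sums (mod 255):
  after byte 0 (88): sum1=88, sum2=88
  after byte 1 (165): sum1=253, sum2=86
  after byte 2 (192): sum1=190, sum2=21
  after byte 3 (67): sum1=2, sum2=23
  after byte 4 (113): sum1=115, sum2=138
  after byte 5 (132): sum1=247, sum2=130
Checksum = sum2·256 + sum1 = 130·256 + 247 = 33527 = 0x82F7.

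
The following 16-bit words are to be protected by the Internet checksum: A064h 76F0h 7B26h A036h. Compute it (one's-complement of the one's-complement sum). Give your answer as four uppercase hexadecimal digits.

One's-complement addition (fold any carry out of bit 15 back into bit 0):
  0xA064 + 0x76F0 = 0x11754 → wrap carry → 0x1755
  0x1755 + 0x7B26 = 0x0927B
  0x927B + 0xA036 = 0x132B1 → wrap carry → 0x32B2
One's-complement sum = 0x32B2.
Checksum = ~0x32B2 & 0xFFFF = 0xCD4D.

CD4D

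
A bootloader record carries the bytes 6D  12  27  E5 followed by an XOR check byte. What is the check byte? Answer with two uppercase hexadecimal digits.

XOR the bytes together:
  start with 0x6D
  0x6D ⊕ 0x12 = 0x7F
  0x7F ⊕ 0x27 = 0x58
  0x58 ⊕ 0xE5 = 0xBD

BD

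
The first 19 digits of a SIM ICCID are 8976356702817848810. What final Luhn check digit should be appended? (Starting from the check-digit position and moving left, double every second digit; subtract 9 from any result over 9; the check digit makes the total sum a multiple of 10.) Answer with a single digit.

5

Partial digits right→left: 0 1 8 8 4 8 7 1 8 2 0 7 6 5 3 6 7 9 8
Double every second digit counting from the check-digit position (so the 1st, 3rd, 5th, ... of the partial from the right).
  doubled (with −9 where >9): 0 7 8 5 7 0 3 6 5 7 → sum 48
  kept as-is: 1 8 8 1 2 7 5 6 9 → sum 47
Total = 48 + 47 = 95.
Check digit = (10 − (95 mod 10)) mod 10 = 5.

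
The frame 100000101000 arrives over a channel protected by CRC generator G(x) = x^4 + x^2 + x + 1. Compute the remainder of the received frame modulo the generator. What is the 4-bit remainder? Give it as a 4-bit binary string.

0001

Modulo-2 division of 100000101000 by 10111:
  pos 0: 10000 XOR 10111 = 00111
  pos 2: 11101 XOR 10111 = 01010
  pos 3: 10100 XOR 10111 = 00011
  pos 6: 11100 XOR 10111 = 01011
  pos 7: 10110 XOR 10111 = 00001
Remainder = 0001 (nonzero — an error is detected).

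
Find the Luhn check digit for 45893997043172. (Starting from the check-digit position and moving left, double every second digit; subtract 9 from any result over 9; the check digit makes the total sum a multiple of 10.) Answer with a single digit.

Partial digits right→left: 2 7 1 3 4 0 7 9 9 3 9 8 5 4
Double every second digit counting from the check-digit position (so the 1st, 3rd, 5th, ... of the partial from the right).
  doubled (with −9 where >9): 4 2 8 5 9 9 1 → sum 38
  kept as-is: 7 3 0 9 3 8 4 → sum 34
Total = 38 + 34 = 72.
Check digit = (10 − (72 mod 10)) mod 10 = 8.

8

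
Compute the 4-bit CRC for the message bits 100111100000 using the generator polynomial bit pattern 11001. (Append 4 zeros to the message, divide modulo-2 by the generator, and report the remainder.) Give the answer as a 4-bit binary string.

Append 4 zeros: 1001111000000000. Divide by 11001 (XOR where the leading bit is 1):
  pos 0: 10011 XOR 11001 = 01010
  pos 1: 10101 XOR 11001 = 01100
  pos 2: 11001 XOR 11001 = 00000
Remainder (last 4 bits) = 0000. This is the CRC / FCS.

0000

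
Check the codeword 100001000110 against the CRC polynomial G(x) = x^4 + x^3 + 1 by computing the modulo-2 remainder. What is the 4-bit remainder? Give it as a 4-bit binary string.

Modulo-2 division of 100001000110 by 11001:
  pos 0: 10000 XOR 11001 = 01001
  pos 1: 10011 XOR 11001 = 01010
  pos 2: 10100 XOR 11001 = 01101
  pos 3: 11010 XOR 11001 = 00011
  pos 6: 11011 XOR 11001 = 00010
Remainder = 0100 (nonzero — an error is detected).

0100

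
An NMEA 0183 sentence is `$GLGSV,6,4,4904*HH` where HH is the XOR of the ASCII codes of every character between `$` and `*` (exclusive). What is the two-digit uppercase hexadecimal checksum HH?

6E

XOR the ASCII codes of the payload characters:
  'G' = 0x47 → acc = 0x47
  'L' = 0x4C → acc = 0x0B
  'G' = 0x47 → acc = 0x4C
  'S' = 0x53 → acc = 0x1F
  'V' = 0x56 → acc = 0x49
  ',' = 0x2C → acc = 0x65
  '6' = 0x36 → acc = 0x53
  ',' = 0x2C → acc = 0x7F
  '4' = 0x34 → acc = 0x4B
  ',' = 0x2C → acc = 0x67
  '4' = 0x34 → acc = 0x53
  '9' = 0x39 → acc = 0x6A
  '0' = 0x30 → acc = 0x5A
  '4' = 0x34 → acc = 0x6E
Checksum = 0x6E.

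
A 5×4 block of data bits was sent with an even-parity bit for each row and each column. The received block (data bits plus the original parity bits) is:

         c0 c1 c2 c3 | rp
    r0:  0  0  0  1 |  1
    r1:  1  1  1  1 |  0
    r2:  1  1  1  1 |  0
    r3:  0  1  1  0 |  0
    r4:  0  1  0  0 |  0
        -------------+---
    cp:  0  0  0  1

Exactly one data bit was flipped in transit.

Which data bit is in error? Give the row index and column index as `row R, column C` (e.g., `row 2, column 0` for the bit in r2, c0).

Recompute each row's even parity and compare to rp:
  r0: data parity 1, sent rp 1 → ok
  r1: data parity 0, sent rp 0 → ok
  r2: data parity 0, sent rp 0 → ok
  r3: data parity 0, sent rp 0 → ok
  r4: data parity 1, sent rp 0 → mismatch
Recompute each column's even parity and compare to cp:
  c0: data parity 0, sent cp 0 → ok
  c1: data parity 0, sent cp 0 → ok
  c2: data parity 1, sent cp 0 → mismatch
  c3: data parity 1, sent cp 1 → ok
Exactly one row (r4) and one column (c2) fail → the flipped bit is at their intersection.

row 4, column 2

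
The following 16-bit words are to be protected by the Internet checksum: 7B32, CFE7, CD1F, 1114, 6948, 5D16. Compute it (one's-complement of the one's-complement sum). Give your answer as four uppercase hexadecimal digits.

1053

One's-complement addition (fold any carry out of bit 15 back into bit 0):
  0x7B32 + 0xCFE7 = 0x14B19 → wrap carry → 0x4B1A
  0x4B1A + 0xCD1F = 0x11839 → wrap carry → 0x183A
  0x183A + 0x1114 = 0x0294E
  0x294E + 0x6948 = 0x09296
  0x9296 + 0x5D16 = 0x0EFAC
One's-complement sum = 0xEFAC.
Checksum = ~0xEFAC & 0xFFFF = 0x1053.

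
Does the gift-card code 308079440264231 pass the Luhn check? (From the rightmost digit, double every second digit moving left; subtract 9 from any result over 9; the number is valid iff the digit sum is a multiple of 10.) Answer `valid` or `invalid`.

From the right, keep odd positions and double even positions (subtract 9 from any doubled value over 9):
  doubled (positions 2,4,...): 6 8 4 8 9 0 0 → sum 35
  kept (positions 1,3,...): 1 2 6 0 4 7 8 3 → sum 31
Total = 66.
66 mod 10 = 6, so the number is invalid.

invalid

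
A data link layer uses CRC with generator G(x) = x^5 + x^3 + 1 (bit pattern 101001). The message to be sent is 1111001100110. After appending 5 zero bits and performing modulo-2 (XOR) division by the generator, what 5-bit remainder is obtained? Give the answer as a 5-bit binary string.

Append 5 zeros: 111100110011000000. Divide by 101001 (XOR where the leading bit is 1):
  pos 0: 111100 XOR 101001 = 010101
  pos 1: 101011 XOR 101001 = 000010
  pos 5: 101001 XOR 101001 = 000000
  pos 11: 100000 XOR 101001 = 001001
Remainder (last 5 bits) = 10010. This is the CRC / FCS.

10010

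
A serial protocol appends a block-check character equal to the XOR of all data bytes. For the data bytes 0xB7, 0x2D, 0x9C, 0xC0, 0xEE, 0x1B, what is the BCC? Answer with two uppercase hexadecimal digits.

33

XOR the bytes together:
  start with 0xB7
  0xB7 ⊕ 0x2D = 0x9A
  0x9A ⊕ 0x9C = 0x06
  0x06 ⊕ 0xC0 = 0xC6
  0xC6 ⊕ 0xEE = 0x28
  0x28 ⊕ 0x1B = 0x33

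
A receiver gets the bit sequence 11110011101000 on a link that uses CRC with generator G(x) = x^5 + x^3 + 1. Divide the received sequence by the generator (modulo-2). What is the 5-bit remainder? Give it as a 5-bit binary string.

01001

Modulo-2 division of 11110011101000 by 101001:
  pos 0: 111100 XOR 101001 = 010101
  pos 1: 101011 XOR 101001 = 000010
  pos 5: 101101 XOR 101001 = 000100
  pos 8: 100000 XOR 101001 = 001001
Remainder = 01001 (nonzero — an error is detected).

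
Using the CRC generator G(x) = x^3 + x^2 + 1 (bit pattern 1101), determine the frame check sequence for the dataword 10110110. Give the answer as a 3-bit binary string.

010

Append 3 zeros: 10110110000. Divide by 1101 (XOR where the leading bit is 1):
  pos 0: 1011 XOR 1101 = 0110
  pos 1: 1100 XOR 1101 = 0001
  pos 4: 1110 XOR 1101 = 0011
  pos 6: 1100 XOR 1101 = 0001
Remainder (last 3 bits) = 010. This is the CRC / FCS.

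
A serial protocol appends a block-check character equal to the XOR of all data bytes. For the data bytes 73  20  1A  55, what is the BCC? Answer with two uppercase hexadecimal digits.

XOR the bytes together:
  start with 0x73
  0x73 ⊕ 0x20 = 0x53
  0x53 ⊕ 0x1A = 0x49
  0x49 ⊕ 0x55 = 0x1C

1C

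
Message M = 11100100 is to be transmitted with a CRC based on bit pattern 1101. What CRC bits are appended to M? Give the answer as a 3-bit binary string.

Append 3 zeros: 11100100000. Divide by 1101 (XOR where the leading bit is 1):
  pos 0: 1110 XOR 1101 = 0011
  pos 2: 1101 XOR 1101 = 0000
Remainder (last 3 bits) = 000. This is the CRC / FCS.

000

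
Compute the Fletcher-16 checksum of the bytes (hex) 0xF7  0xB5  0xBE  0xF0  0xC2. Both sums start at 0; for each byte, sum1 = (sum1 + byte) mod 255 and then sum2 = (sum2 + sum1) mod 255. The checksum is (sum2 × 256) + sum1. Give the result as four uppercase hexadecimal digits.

8F20

Running sums (mod 255):
  after byte 0 (0xF7): sum1=247, sum2=247
  after byte 1 (0xB5): sum1=173, sum2=165
  after byte 2 (0xBE): sum1=108, sum2=18
  after byte 3 (0xF0): sum1=93, sum2=111
  after byte 4 (0xC2): sum1=32, sum2=143
Checksum = sum2·256 + sum1 = 143·256 + 32 = 36640 = 0x8F20.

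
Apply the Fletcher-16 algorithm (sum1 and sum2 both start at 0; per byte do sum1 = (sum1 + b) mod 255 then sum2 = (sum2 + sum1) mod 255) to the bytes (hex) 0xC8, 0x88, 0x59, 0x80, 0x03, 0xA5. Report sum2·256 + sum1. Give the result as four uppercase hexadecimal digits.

F1D3

Running sums (mod 255):
  after byte 0 (0xC8): sum1=200, sum2=200
  after byte 1 (0x88): sum1=81, sum2=26
  after byte 2 (0x59): sum1=170, sum2=196
  after byte 3 (0x80): sum1=43, sum2=239
  after byte 4 (0x03): sum1=46, sum2=30
  after byte 5 (0xA5): sum1=211, sum2=241
Checksum = sum2·256 + sum1 = 241·256 + 211 = 61907 = 0xF1D3.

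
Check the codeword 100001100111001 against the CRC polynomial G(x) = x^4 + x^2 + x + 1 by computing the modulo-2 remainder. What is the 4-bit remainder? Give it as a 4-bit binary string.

Modulo-2 division of 100001100111001 by 10111:
  pos 0: 10000 XOR 10111 = 00111
  pos 2: 11111 XOR 10111 = 01000
  pos 3: 10000 XOR 10111 = 00111
  pos 5: 11101 XOR 10111 = 01010
  pos 6: 10101 XOR 10111 = 00010
  pos 9: 10100 XOR 10111 = 00011
Remainder = 0111 (nonzero — an error is detected).

0111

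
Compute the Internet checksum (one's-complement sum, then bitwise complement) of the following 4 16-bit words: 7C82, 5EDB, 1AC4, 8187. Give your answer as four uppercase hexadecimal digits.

8856

One's-complement addition (fold any carry out of bit 15 back into bit 0):
  0x7C82 + 0x5EDB = 0x0DB5D
  0xDB5D + 0x1AC4 = 0x0F621
  0xF621 + 0x8187 = 0x177A8 → wrap carry → 0x77A9
One's-complement sum = 0x77A9.
Checksum = ~0x77A9 & 0xFFFF = 0x8856.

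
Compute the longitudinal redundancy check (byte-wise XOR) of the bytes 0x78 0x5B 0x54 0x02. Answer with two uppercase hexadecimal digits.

XOR the bytes together:
  start with 0x78
  0x78 ⊕ 0x5B = 0x23
  0x23 ⊕ 0x54 = 0x77
  0x77 ⊕ 0x02 = 0x75

75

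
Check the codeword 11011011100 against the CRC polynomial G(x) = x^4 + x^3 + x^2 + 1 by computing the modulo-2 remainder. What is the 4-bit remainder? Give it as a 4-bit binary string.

Modulo-2 division of 11011011100 by 11101:
  pos 0: 11011 XOR 11101 = 00110
  pos 2: 11001 XOR 11101 = 00100
  pos 4: 10011 XOR 11101 = 01110
  pos 5: 11100 XOR 11101 = 00001
Remainder = 0010 (nonzero — an error is detected).

0010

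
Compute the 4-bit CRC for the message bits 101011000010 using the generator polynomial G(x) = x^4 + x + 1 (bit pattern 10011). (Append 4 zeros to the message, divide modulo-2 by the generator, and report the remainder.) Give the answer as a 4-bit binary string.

Append 4 zeros: 1010110000100000. Divide by 10011 (XOR where the leading bit is 1):
  pos 0: 10101 XOR 10011 = 00110
  pos 2: 11010 XOR 10011 = 01001
  pos 3: 10010 XOR 10011 = 00001
  pos 7: 10010 XOR 10011 = 00001
  pos 11: 10000 XOR 10011 = 00011
Remainder (last 4 bits) = 0011. This is the CRC / FCS.

0011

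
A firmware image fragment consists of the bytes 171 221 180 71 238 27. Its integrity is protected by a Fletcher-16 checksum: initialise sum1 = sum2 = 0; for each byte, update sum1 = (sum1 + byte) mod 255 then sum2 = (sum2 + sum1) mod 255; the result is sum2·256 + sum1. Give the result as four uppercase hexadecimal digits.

FC8F

Running sums (mod 255):
  after byte 0 (171): sum1=171, sum2=171
  after byte 1 (221): sum1=137, sum2=53
  after byte 2 (180): sum1=62, sum2=115
  after byte 3 (71): sum1=133, sum2=248
  after byte 4 (238): sum1=116, sum2=109
  after byte 5 (27): sum1=143, sum2=252
Checksum = sum2·256 + sum1 = 252·256 + 143 = 64655 = 0xFC8F.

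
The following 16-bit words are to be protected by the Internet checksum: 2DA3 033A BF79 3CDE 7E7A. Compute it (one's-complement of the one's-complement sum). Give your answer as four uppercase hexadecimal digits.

5450

One's-complement addition (fold any carry out of bit 15 back into bit 0):
  0x2DA3 + 0x033A = 0x030DD
  0x30DD + 0xBF79 = 0x0F056
  0xF056 + 0x3CDE = 0x12D34 → wrap carry → 0x2D35
  0x2D35 + 0x7E7A = 0x0ABAF
One's-complement sum = 0xABAF.
Checksum = ~0xABAF & 0xFFFF = 0x5450.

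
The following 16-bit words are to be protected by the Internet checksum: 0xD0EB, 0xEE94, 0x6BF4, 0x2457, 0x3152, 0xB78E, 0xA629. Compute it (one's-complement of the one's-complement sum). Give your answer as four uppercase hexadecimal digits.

One's-complement addition (fold any carry out of bit 15 back into bit 0):
  0xD0EB + 0xEE94 = 0x1BF7F → wrap carry → 0xBF80
  0xBF80 + 0x6BF4 = 0x12B74 → wrap carry → 0x2B75
  0x2B75 + 0x2457 = 0x04FCC
  0x4FCC + 0x3152 = 0x0811E
  0x811E + 0xB78E = 0x138AC → wrap carry → 0x38AD
  0x38AD + 0xA629 = 0x0DED6
One's-complement sum = 0xDED6.
Checksum = ~0xDED6 & 0xFFFF = 0x2129.

2129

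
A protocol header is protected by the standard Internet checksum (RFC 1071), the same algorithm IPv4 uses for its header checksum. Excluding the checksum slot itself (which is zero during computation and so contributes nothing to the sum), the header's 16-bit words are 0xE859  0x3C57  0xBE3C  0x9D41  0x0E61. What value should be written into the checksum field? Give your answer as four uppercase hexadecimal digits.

One's-complement addition (fold any carry out of bit 15 back into bit 0):
  0xE859 + 0x3C57 = 0x124B0 → wrap carry → 0x24B1
  0x24B1 + 0xBE3C = 0x0E2ED
  0xE2ED + 0x9D41 = 0x1802E → wrap carry → 0x802F
  0x802F + 0x0E61 = 0x08E90
One's-complement sum = 0x8E90.
Checksum = ~0x8E90 & 0xFFFF = 0x716F.

716F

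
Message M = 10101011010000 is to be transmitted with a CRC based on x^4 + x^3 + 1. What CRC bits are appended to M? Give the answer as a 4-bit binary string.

1010

Append 4 zeros: 101010110100000000. Divide by 11001 (XOR where the leading bit is 1):
  pos 0: 10101 XOR 11001 = 01100
  pos 1: 11000 XOR 11001 = 00001
  pos 5: 11101 XOR 11001 = 00100
  pos 7: 10000 XOR 11001 = 01001
  pos 8: 10010 XOR 11001 = 01011
  pos 9: 10110 XOR 11001 = 01111
  pos 10: 11110 XOR 11001 = 00111
  pos 12: 11100 XOR 11001 = 00101
Remainder (last 4 bits) = 1010. This is the CRC / FCS.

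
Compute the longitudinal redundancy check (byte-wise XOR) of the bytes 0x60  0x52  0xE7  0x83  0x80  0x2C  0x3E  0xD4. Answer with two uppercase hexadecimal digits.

10

XOR the bytes together:
  start with 0x60
  0x60 ⊕ 0x52 = 0x32
  0x32 ⊕ 0xE7 = 0xD5
  0xD5 ⊕ 0x83 = 0x56
  0x56 ⊕ 0x80 = 0xD6
  0xD6 ⊕ 0x2C = 0xFA
  0xFA ⊕ 0x3E = 0xC4
  0xC4 ⊕ 0xD4 = 0x10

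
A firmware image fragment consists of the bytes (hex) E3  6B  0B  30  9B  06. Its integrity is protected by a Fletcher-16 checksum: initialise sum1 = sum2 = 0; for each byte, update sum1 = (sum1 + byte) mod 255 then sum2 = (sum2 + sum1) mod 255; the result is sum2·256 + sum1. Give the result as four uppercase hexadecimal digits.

Running sums (mod 255):
  after byte 0 (E3): sum1=227, sum2=227
  after byte 1 (6B): sum1=79, sum2=51
  after byte 2 (0B): sum1=90, sum2=141
  after byte 3 (30): sum1=138, sum2=24
  after byte 4 (9B): sum1=38, sum2=62
  after byte 5 (06): sum1=44, sum2=106
Checksum = sum2·256 + sum1 = 106·256 + 44 = 27180 = 0x6A2C.

6A2C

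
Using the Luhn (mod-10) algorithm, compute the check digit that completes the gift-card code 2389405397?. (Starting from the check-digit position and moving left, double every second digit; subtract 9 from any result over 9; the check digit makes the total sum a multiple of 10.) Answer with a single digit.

Partial digits right→left: 7 9 3 5 0 4 9 8 3 2
Double every second digit counting from the check-digit position (so the 1st, 3rd, 5th, ... of the partial from the right).
  doubled (with −9 where >9): 5 6 0 9 6 → sum 26
  kept as-is: 9 5 4 8 2 → sum 28
Total = 26 + 28 = 54.
Check digit = (10 − (54 mod 10)) mod 10 = 6.

6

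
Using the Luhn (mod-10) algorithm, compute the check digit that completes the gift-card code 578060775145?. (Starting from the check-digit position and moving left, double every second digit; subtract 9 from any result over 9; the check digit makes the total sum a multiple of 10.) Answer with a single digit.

2

Partial digits right→left: 5 4 1 5 7 7 0 6 0 8 7 5
Double every second digit counting from the check-digit position (so the 1st, 3rd, 5th, ... of the partial from the right).
  doubled (with −9 where >9): 1 2 5 0 0 5 → sum 13
  kept as-is: 4 5 7 6 8 5 → sum 35
Total = 13 + 35 = 48.
Check digit = (10 − (48 mod 10)) mod 10 = 2.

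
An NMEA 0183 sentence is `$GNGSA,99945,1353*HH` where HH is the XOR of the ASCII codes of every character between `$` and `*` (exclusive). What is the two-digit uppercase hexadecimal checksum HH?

60

XOR the ASCII codes of the payload characters:
  'G' = 0x47 → acc = 0x47
  'N' = 0x4E → acc = 0x09
  'G' = 0x47 → acc = 0x4E
  'S' = 0x53 → acc = 0x1D
  'A' = 0x41 → acc = 0x5C
  ',' = 0x2C → acc = 0x70
  '9' = 0x39 → acc = 0x49
  '9' = 0x39 → acc = 0x70
  '9' = 0x39 → acc = 0x49
  '4' = 0x34 → acc = 0x7D
  '5' = 0x35 → acc = 0x48
  ',' = 0x2C → acc = 0x64
  '1' = 0x31 → acc = 0x55
  '3' = 0x33 → acc = 0x66
  '5' = 0x35 → acc = 0x53
  '3' = 0x33 → acc = 0x60
Checksum = 0x60.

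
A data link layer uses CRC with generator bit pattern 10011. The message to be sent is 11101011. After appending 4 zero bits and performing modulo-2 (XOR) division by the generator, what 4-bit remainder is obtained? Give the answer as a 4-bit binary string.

Append 4 zeros: 111010110000. Divide by 10011 (XOR where the leading bit is 1):
  pos 0: 11101 XOR 10011 = 01110
  pos 1: 11100 XOR 10011 = 01111
  pos 2: 11111 XOR 10011 = 01100
  pos 3: 11001 XOR 10011 = 01010
  pos 4: 10100 XOR 10011 = 00111
  pos 6: 11100 XOR 10011 = 01111
  pos 7: 11110 XOR 10011 = 01101
Remainder (last 4 bits) = 1101. This is the CRC / FCS.

1101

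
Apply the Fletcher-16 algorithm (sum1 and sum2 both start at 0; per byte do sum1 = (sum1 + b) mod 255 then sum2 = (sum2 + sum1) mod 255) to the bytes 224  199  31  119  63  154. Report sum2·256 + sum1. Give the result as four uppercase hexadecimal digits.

2819

Running sums (mod 255):
  after byte 0 (224): sum1=224, sum2=224
  after byte 1 (199): sum1=168, sum2=137
  after byte 2 (31): sum1=199, sum2=81
  after byte 3 (119): sum1=63, sum2=144
  after byte 4 (63): sum1=126, sum2=15
  after byte 5 (154): sum1=25, sum2=40
Checksum = sum2·256 + sum1 = 40·256 + 25 = 10265 = 0x2819.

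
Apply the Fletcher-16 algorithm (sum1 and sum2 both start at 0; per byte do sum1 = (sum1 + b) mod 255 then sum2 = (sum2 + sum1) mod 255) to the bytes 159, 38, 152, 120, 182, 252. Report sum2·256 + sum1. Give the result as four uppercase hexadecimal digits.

B28A

Running sums (mod 255):
  after byte 0 (159): sum1=159, sum2=159
  after byte 1 (38): sum1=197, sum2=101
  after byte 2 (152): sum1=94, sum2=195
  after byte 3 (120): sum1=214, sum2=154
  after byte 4 (182): sum1=141, sum2=40
  after byte 5 (252): sum1=138, sum2=178
Checksum = sum2·256 + sum1 = 178·256 + 138 = 45706 = 0xB28A.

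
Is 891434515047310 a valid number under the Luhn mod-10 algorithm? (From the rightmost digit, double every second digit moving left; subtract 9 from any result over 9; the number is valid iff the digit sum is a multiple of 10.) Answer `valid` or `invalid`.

From the right, keep odd positions and double even positions (subtract 9 from any doubled value over 9):
  doubled (positions 2,4,...): 2 5 0 2 8 8 9 → sum 34
  kept (positions 1,3,...): 0 3 4 5 5 3 1 8 → sum 29
Total = 63.
63 mod 10 = 3, so the number is invalid.

invalid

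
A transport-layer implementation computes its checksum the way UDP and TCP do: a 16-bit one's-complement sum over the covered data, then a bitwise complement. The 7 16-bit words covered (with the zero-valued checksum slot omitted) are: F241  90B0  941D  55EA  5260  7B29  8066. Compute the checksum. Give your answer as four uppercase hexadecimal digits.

One's-complement addition (fold any carry out of bit 15 back into bit 0):
  0xF241 + 0x90B0 = 0x182F1 → wrap carry → 0x82F2
  0x82F2 + 0x941D = 0x1170F → wrap carry → 0x1710
  0x1710 + 0x55EA = 0x06CFA
  0x6CFA + 0x5260 = 0x0BF5A
  0xBF5A + 0x7B29 = 0x13A83 → wrap carry → 0x3A84
  0x3A84 + 0x8066 = 0x0BAEA
One's-complement sum = 0xBAEA.
Checksum = ~0xBAEA & 0xFFFF = 0x4515.

4515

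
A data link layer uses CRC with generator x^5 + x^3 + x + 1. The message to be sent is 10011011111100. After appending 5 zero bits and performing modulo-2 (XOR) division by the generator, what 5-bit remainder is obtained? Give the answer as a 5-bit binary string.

Append 5 zeros: 1001101111110000000. Divide by 101011 (XOR where the leading bit is 1):
  pos 0: 100110 XOR 101011 = 001101
  pos 2: 110111 XOR 101011 = 011100
  pos 3: 111001 XOR 101011 = 010010
  pos 4: 100101 XOR 101011 = 001110
  pos 6: 111011 XOR 101011 = 010000
  pos 7: 100000 XOR 101011 = 001011
  pos 9: 101100 XOR 101011 = 000111
  pos 12: 111000 XOR 101011 = 010011
  pos 13: 100110 XOR 101011 = 001101
Remainder (last 5 bits) = 01101. This is the CRC / FCS.

01101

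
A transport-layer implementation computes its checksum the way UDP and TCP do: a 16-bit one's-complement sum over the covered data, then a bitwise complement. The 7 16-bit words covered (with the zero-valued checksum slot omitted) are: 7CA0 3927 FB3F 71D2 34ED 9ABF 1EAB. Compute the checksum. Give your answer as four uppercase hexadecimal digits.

EECD

One's-complement addition (fold any carry out of bit 15 back into bit 0):
  0x7CA0 + 0x3927 = 0x0B5C7
  0xB5C7 + 0xFB3F = 0x1B106 → wrap carry → 0xB107
  0xB107 + 0x71D2 = 0x122D9 → wrap carry → 0x22DA
  0x22DA + 0x34ED = 0x057C7
  0x57C7 + 0x9ABF = 0x0F286
  0xF286 + 0x1EAB = 0x11131 → wrap carry → 0x1132
One's-complement sum = 0x1132.
Checksum = ~0x1132 & 0xFFFF = 0xEECD.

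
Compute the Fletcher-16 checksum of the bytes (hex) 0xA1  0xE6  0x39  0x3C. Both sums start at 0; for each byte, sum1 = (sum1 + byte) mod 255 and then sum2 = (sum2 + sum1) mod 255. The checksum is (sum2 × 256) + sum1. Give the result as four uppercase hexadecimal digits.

E9FD

Running sums (mod 255):
  after byte 0 (0xA1): sum1=161, sum2=161
  after byte 1 (0xE6): sum1=136, sum2=42
  after byte 2 (0x39): sum1=193, sum2=235
  after byte 3 (0x3C): sum1=253, sum2=233
Checksum = sum2·256 + sum1 = 233·256 + 253 = 59901 = 0xE9FD.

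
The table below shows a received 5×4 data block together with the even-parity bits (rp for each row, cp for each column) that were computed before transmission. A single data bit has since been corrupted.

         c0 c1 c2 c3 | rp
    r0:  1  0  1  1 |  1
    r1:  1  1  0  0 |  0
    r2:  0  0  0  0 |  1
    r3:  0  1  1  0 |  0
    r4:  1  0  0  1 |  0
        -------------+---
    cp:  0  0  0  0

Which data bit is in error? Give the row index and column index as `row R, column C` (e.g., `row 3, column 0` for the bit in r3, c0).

Recompute each row's even parity and compare to rp:
  r0: data parity 1, sent rp 1 → ok
  r1: data parity 0, sent rp 0 → ok
  r2: data parity 0, sent rp 1 → mismatch
  r3: data parity 0, sent rp 0 → ok
  r4: data parity 0, sent rp 0 → ok
Recompute each column's even parity and compare to cp:
  c0: data parity 1, sent cp 0 → mismatch
  c1: data parity 0, sent cp 0 → ok
  c2: data parity 0, sent cp 0 → ok
  c3: data parity 0, sent cp 0 → ok
Exactly one row (r2) and one column (c0) fail → the flipped bit is at their intersection.

row 2, column 0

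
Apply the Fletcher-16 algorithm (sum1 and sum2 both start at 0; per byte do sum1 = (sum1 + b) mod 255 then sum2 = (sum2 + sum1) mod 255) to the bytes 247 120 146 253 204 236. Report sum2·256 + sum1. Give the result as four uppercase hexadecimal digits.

Running sums (mod 255):
  after byte 0 (247): sum1=247, sum2=247
  after byte 1 (120): sum1=112, sum2=104
  after byte 2 (146): sum1=3, sum2=107
  after byte 3 (253): sum1=1, sum2=108
  after byte 4 (204): sum1=205, sum2=58
  after byte 5 (236): sum1=186, sum2=244
Checksum = sum2·256 + sum1 = 244·256 + 186 = 62650 = 0xF4BA.

F4BA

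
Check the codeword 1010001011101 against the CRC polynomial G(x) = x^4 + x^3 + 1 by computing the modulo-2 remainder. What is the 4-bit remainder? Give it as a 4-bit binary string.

0010

Modulo-2 division of 1010001011101 by 11001:
  pos 0: 10100 XOR 11001 = 01101
  pos 1: 11010 XOR 11001 = 00011
  pos 4: 11101 XOR 11001 = 00100
  pos 6: 10011 XOR 11001 = 01010
  pos 7: 10100 XOR 11001 = 01101
  pos 8: 11011 XOR 11001 = 00010
Remainder = 0010 (nonzero — an error is detected).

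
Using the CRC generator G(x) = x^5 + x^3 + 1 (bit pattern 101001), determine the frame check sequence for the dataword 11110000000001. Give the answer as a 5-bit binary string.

Append 5 zeros: 1111000000000100000. Divide by 101001 (XOR where the leading bit is 1):
  pos 0: 111100 XOR 101001 = 010101
  pos 1: 101010 XOR 101001 = 000011
  pos 5: 110000 XOR 101001 = 011001
  pos 6: 110010 XOR 101001 = 011011
  pos 7: 110110 XOR 101001 = 011111
  pos 8: 111111 XOR 101001 = 010110
  pos 9: 101100 XOR 101001 = 000101
  pos 12: 101000 XOR 101001 = 000001
Remainder (last 5 bits) = 00010. This is the CRC / FCS.

00010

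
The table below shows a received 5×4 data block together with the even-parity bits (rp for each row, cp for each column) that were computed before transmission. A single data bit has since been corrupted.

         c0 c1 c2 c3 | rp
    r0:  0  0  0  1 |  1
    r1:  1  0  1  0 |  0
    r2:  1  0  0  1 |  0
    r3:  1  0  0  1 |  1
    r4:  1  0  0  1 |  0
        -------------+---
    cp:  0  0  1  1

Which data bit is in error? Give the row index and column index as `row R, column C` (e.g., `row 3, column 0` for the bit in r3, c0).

row 3, column 3

Recompute each row's even parity and compare to rp:
  r0: data parity 1, sent rp 1 → ok
  r1: data parity 0, sent rp 0 → ok
  r2: data parity 0, sent rp 0 → ok
  r3: data parity 0, sent rp 1 → mismatch
  r4: data parity 0, sent rp 0 → ok
Recompute each column's even parity and compare to cp:
  c0: data parity 0, sent cp 0 → ok
  c1: data parity 0, sent cp 0 → ok
  c2: data parity 1, sent cp 1 → ok
  c3: data parity 0, sent cp 1 → mismatch
Exactly one row (r3) and one column (c3) fail → the flipped bit is at their intersection.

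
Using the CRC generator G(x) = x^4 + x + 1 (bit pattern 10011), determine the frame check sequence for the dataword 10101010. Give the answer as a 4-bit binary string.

1001

Append 4 zeros: 101010100000. Divide by 10011 (XOR where the leading bit is 1):
  pos 0: 10101 XOR 10011 = 00110
  pos 2: 11001 XOR 10011 = 01010
  pos 3: 10100 XOR 10011 = 00111
  pos 5: 11100 XOR 10011 = 01111
  pos 6: 11110 XOR 10011 = 01101
  pos 7: 11010 XOR 10011 = 01001
Remainder (last 4 bits) = 1001. This is the CRC / FCS.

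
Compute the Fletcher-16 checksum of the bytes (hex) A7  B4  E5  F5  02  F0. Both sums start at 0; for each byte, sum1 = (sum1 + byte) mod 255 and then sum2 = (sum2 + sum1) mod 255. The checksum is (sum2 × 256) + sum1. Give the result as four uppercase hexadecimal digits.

E32B

Running sums (mod 255):
  after byte 0 (A7): sum1=167, sum2=167
  after byte 1 (B4): sum1=92, sum2=4
  after byte 2 (E5): sum1=66, sum2=70
  after byte 3 (F5): sum1=56, sum2=126
  after byte 4 (02): sum1=58, sum2=184
  after byte 5 (F0): sum1=43, sum2=227
Checksum = sum2·256 + sum1 = 227·256 + 43 = 58155 = 0xE32B.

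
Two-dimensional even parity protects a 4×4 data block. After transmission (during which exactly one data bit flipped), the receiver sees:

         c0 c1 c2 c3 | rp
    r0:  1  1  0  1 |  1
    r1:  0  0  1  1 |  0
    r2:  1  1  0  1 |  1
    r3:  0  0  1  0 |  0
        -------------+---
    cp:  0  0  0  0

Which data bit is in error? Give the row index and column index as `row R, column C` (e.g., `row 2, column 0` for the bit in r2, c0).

row 3, column 3

Recompute each row's even parity and compare to rp:
  r0: data parity 1, sent rp 1 → ok
  r1: data parity 0, sent rp 0 → ok
  r2: data parity 1, sent rp 1 → ok
  r3: data parity 1, sent rp 0 → mismatch
Recompute each column's even parity and compare to cp:
  c0: data parity 0, sent cp 0 → ok
  c1: data parity 0, sent cp 0 → ok
  c2: data parity 0, sent cp 0 → ok
  c3: data parity 1, sent cp 0 → mismatch
Exactly one row (r3) and one column (c3) fail → the flipped bit is at their intersection.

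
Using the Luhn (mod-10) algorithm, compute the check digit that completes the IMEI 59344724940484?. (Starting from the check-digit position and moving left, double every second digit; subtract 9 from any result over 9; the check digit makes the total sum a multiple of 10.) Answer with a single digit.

Partial digits right→left: 4 8 4 0 4 9 4 2 7 4 4 3 9 5
Double every second digit counting from the check-digit position (so the 1st, 3rd, 5th, ... of the partial from the right).
  doubled (with −9 where >9): 8 8 8 8 5 8 9 → sum 54
  kept as-is: 8 0 9 2 4 3 5 → sum 31
Total = 54 + 31 = 85.
Check digit = (10 − (85 mod 10)) mod 10 = 5.

5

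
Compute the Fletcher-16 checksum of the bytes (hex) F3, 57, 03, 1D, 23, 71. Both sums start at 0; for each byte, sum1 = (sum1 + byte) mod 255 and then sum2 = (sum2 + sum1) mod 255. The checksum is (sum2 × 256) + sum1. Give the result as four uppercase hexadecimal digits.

8700

Running sums (mod 255):
  after byte 0 (F3): sum1=243, sum2=243
  after byte 1 (57): sum1=75, sum2=63
  after byte 2 (03): sum1=78, sum2=141
  after byte 3 (1D): sum1=107, sum2=248
  after byte 4 (23): sum1=142, sum2=135
  after byte 5 (71): sum1=0, sum2=135
Checksum = sum2·256 + sum1 = 135·256 + 0 = 34560 = 0x8700.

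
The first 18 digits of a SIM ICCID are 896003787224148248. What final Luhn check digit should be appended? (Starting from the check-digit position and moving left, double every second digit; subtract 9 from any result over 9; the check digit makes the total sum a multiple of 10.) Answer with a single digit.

4

Partial digits right→left: 8 4 2 8 4 1 4 2 2 7 8 7 3 0 0 6 9 8
Double every second digit counting from the check-digit position (so the 1st, 3rd, 5th, ... of the partial from the right).
  doubled (with −9 where >9): 7 4 8 8 4 7 6 0 9 → sum 53
  kept as-is: 4 8 1 2 7 7 0 6 8 → sum 43
Total = 53 + 43 = 96.
Check digit = (10 − (96 mod 10)) mod 10 = 4.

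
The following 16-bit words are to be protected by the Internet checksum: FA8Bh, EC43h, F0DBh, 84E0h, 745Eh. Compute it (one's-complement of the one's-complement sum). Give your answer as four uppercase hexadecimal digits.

One's-complement addition (fold any carry out of bit 15 back into bit 0):
  0xFA8B + 0xEC43 = 0x1E6CE → wrap carry → 0xE6CF
  0xE6CF + 0xF0DB = 0x1D7AA → wrap carry → 0xD7AB
  0xD7AB + 0x84E0 = 0x15C8B → wrap carry → 0x5C8C
  0x5C8C + 0x745E = 0x0D0EA
One's-complement sum = 0xD0EA.
Checksum = ~0xD0EA & 0xFFFF = 0x2F15.

2F15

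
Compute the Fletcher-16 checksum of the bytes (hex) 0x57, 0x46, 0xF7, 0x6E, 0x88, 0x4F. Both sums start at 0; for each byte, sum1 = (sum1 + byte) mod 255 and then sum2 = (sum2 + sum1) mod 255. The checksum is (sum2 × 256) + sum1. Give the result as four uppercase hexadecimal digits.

F6DB

Running sums (mod 255):
  after byte 0 (0x57): sum1=87, sum2=87
  after byte 1 (0x46): sum1=157, sum2=244
  after byte 2 (0xF7): sum1=149, sum2=138
  after byte 3 (0x6E): sum1=4, sum2=142
  after byte 4 (0x88): sum1=140, sum2=27
  after byte 5 (0x4F): sum1=219, sum2=246
Checksum = sum2·256 + sum1 = 246·256 + 219 = 63195 = 0xF6DB.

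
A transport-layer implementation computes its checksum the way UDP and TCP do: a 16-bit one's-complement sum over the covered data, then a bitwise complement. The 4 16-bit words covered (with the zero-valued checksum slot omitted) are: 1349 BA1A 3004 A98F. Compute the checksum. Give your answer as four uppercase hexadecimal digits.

5908

One's-complement addition (fold any carry out of bit 15 back into bit 0):
  0x1349 + 0xBA1A = 0x0CD63
  0xCD63 + 0x3004 = 0x0FD67
  0xFD67 + 0xA98F = 0x1A6F6 → wrap carry → 0xA6F7
One's-complement sum = 0xA6F7.
Checksum = ~0xA6F7 & 0xFFFF = 0x5908.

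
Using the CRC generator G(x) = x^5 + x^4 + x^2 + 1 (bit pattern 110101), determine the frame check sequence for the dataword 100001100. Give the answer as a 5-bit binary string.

Append 5 zeros: 10000110000000. Divide by 110101 (XOR where the leading bit is 1):
  pos 0: 100001 XOR 110101 = 010100
  pos 1: 101001 XOR 110101 = 011100
  pos 2: 111000 XOR 110101 = 001101
  pos 4: 110100 XOR 110101 = 000001
Remainder (last 5 bits) = 10000. This is the CRC / FCS.

10000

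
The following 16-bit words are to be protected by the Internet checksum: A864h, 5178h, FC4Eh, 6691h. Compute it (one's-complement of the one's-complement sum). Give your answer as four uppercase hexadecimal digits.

A342

One's-complement addition (fold any carry out of bit 15 back into bit 0):
  0xA864 + 0x5178 = 0x0F9DC
  0xF9DC + 0xFC4E = 0x1F62A → wrap carry → 0xF62B
  0xF62B + 0x6691 = 0x15CBC → wrap carry → 0x5CBD
One's-complement sum = 0x5CBD.
Checksum = ~0x5CBD & 0xFFFF = 0xA342.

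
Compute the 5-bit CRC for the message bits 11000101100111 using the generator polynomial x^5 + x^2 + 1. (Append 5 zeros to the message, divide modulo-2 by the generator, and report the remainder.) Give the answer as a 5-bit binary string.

00001

Append 5 zeros: 1100010110011100000. Divide by 100101 (XOR where the leading bit is 1):
  pos 0: 110001 XOR 100101 = 010100
  pos 1: 101000 XOR 100101 = 001101
  pos 3: 110111 XOR 100101 = 010010
  pos 4: 100100 XOR 100101 = 000001
  pos 9: 101110 XOR 100101 = 001011
  pos 11: 101100 XOR 100101 = 001001
  pos 13: 100100 XOR 100101 = 000001
Remainder (last 5 bits) = 00001. This is the CRC / FCS.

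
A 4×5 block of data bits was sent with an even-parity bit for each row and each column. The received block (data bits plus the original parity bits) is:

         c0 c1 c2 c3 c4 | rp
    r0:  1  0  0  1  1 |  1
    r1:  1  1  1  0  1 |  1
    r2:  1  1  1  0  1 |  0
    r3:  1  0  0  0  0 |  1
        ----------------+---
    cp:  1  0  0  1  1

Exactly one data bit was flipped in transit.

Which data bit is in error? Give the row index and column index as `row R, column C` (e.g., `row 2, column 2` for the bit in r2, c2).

Recompute each row's even parity and compare to rp:
  r0: data parity 1, sent rp 1 → ok
  r1: data parity 0, sent rp 1 → mismatch
  r2: data parity 0, sent rp 0 → ok
  r3: data parity 1, sent rp 1 → ok
Recompute each column's even parity and compare to cp:
  c0: data parity 0, sent cp 1 → mismatch
  c1: data parity 0, sent cp 0 → ok
  c2: data parity 0, sent cp 0 → ok
  c3: data parity 1, sent cp 1 → ok
  c4: data parity 1, sent cp 1 → ok
Exactly one row (r1) and one column (c0) fail → the flipped bit is at their intersection.

row 1, column 0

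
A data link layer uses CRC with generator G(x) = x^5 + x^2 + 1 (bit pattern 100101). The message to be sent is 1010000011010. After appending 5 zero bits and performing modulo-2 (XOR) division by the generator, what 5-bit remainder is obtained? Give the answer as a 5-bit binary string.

10001

Append 5 zeros: 101000001101000000. Divide by 100101 (XOR where the leading bit is 1):
  pos 0: 101000 XOR 100101 = 001101
  pos 2: 110100 XOR 100101 = 010001
  pos 3: 100011 XOR 100101 = 000110
  pos 6: 110101 XOR 100101 = 010000
  pos 7: 100000 XOR 100101 = 000101
  pos 10: 101000 XOR 100101 = 001101
  pos 12: 110100 XOR 100101 = 010001
Remainder (last 5 bits) = 10001. This is the CRC / FCS.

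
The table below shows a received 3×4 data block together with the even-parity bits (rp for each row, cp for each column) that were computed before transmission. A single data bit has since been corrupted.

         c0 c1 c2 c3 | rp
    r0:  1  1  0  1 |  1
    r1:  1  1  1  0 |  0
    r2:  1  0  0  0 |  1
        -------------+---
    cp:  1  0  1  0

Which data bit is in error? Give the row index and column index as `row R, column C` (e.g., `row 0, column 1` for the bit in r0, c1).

row 1, column 3

Recompute each row's even parity and compare to rp:
  r0: data parity 1, sent rp 1 → ok
  r1: data parity 1, sent rp 0 → mismatch
  r2: data parity 1, sent rp 1 → ok
Recompute each column's even parity and compare to cp:
  c0: data parity 1, sent cp 1 → ok
  c1: data parity 0, sent cp 0 → ok
  c2: data parity 1, sent cp 1 → ok
  c3: data parity 1, sent cp 0 → mismatch
Exactly one row (r1) and one column (c3) fail → the flipped bit is at their intersection.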